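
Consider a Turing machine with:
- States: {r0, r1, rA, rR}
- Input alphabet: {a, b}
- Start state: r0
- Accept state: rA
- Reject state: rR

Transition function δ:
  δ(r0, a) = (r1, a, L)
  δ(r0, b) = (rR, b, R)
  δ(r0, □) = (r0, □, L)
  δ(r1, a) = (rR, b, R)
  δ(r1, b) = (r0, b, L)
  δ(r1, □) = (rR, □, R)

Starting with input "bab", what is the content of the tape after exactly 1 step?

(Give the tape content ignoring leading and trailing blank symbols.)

Execution trace:
Initial: [r0]bab
Step 1: δ(r0, b) = (rR, b, R) → b[rR]ab

The machine reaches the reject state rR and halts.

After 1 step, the tape (ignoring leading/trailing blanks) is: bab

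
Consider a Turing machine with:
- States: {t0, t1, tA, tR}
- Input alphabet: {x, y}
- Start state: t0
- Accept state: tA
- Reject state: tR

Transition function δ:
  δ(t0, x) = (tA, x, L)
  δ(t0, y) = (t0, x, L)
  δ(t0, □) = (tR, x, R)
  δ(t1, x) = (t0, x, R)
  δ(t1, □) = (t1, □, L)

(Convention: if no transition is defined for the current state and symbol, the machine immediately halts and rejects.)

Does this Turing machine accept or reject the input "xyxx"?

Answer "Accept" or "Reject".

Execution trace:
Initial: [t0]xyxx
Step 1: δ(t0, x) = (tA, x, L) → [tA]□xyxx

The machine reaches the accept state tA and halts.

Answer: Accept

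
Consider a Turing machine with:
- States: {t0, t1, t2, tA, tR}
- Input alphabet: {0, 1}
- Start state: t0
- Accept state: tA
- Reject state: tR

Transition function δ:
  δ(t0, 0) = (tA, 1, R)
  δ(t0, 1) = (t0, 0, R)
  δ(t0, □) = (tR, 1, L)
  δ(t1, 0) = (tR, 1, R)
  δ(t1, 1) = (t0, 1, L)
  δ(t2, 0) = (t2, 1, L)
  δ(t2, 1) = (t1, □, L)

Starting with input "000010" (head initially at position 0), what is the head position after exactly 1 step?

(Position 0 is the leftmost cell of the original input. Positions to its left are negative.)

Execution trace (head position shown):
Step 0: [t0]000010  (head at position 0)
Step 1: move right → 1[tA]00010  (head at position 1)

After 1 step, the head is at position 1.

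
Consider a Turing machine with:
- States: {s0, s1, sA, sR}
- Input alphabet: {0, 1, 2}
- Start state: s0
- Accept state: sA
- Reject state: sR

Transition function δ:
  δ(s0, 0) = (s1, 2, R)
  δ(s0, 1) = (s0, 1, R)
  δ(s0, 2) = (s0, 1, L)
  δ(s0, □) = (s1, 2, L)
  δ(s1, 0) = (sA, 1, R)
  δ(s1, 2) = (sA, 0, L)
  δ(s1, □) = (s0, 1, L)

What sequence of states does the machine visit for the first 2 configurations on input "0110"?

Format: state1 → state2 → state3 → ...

Execution trace:
Initial: [s0]0110
Step 1: δ(s0, 0) = (s1, 2, R) → 2[s1]110

No transition is defined for δ(s1, 1). By convention the machine halts and rejects.

State sequence: s0 → s1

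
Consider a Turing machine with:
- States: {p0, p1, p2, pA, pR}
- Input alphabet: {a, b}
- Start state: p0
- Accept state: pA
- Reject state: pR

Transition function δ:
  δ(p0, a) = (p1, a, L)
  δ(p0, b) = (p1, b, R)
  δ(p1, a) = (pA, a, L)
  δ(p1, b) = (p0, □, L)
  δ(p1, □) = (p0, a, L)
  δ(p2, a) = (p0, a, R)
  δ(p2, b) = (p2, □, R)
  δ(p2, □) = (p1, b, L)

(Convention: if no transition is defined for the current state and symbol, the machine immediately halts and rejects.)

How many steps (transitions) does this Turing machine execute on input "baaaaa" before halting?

Execution trace:
Initial: [p0]baaaaa
Step 1: δ(p0, b) = (p1, b, R) → b[p1]aaaaa
Step 2: δ(p1, a) = (pA, a, L) → [pA]baaaaa

The machine reaches the accept state pA and halts.

The machine executed 2 steps before halting.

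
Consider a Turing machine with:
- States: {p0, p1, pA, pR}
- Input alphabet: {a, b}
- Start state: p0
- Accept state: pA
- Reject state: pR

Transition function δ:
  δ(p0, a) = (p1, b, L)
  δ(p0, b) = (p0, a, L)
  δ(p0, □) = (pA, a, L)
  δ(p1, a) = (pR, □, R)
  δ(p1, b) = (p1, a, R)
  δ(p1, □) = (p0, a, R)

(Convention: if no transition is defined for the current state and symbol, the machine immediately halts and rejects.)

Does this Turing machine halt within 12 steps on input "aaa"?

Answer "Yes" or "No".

Execution trace:
Initial: [p0]aaa
Step 1: δ(p0, a) = (p1, b, L) → [p1]□baa
Step 2: δ(p1, □) = (p0, a, R) → a[p0]baa
Step 3: δ(p0, b) = (p0, a, L) → [p0]aaaa
Step 4: δ(p0, a) = (p1, b, L) → [p1]□baaa
Step 5: δ(p1, □) = (p0, a, R) → a[p0]baaa
Step 6: δ(p0, b) = (p0, a, L) → [p0]aaaaa
Step 7: δ(p0, a) = (p1, b, L) → [p1]□baaaa
Step 8: δ(p1, □) = (p0, a, R) → a[p0]baaaa
Step 9: δ(p0, b) = (p0, a, L) → [p0]aaaaaa
Step 10: δ(p0, a) = (p1, b, L) → [p1]□baaaaa
Step 11: δ(p1, □) = (p0, a, R) → a[p0]baaaaa
Step 12: δ(p0, b) = (p0, a, L) → [p0]aaaaaaa

The machine has not reached a halting state after 12 steps.
The machine did not halt within the 12-step bound.

Answer: No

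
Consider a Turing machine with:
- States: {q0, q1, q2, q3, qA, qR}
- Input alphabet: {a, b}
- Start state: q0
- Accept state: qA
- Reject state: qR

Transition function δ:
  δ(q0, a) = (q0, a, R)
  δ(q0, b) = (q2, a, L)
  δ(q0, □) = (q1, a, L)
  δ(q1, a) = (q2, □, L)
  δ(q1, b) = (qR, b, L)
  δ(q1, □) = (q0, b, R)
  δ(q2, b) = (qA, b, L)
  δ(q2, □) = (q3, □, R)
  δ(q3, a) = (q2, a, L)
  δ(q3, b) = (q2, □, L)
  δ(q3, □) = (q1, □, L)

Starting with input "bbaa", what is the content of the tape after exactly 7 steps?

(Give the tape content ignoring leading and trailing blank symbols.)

Execution trace:
Initial: [q0]bbaa
Step 1: δ(q0, b) = (q2, a, L) → [q2]□abaa
Step 2: δ(q2, □) = (q3, □, R) → □[q3]abaa
Step 3: δ(q3, a) = (q2, a, L) → [q2]□abaa
Step 4: δ(q2, □) = (q3, □, R) → □[q3]abaa
Step 5: δ(q3, a) = (q2, a, L) → [q2]□abaa
Step 6: δ(q2, □) = (q3, □, R) → □[q3]abaa
Step 7: δ(q3, a) = (q2, a, L) → [q2]□abaa

After 7 steps, the tape (ignoring leading/trailing blanks) is: abaa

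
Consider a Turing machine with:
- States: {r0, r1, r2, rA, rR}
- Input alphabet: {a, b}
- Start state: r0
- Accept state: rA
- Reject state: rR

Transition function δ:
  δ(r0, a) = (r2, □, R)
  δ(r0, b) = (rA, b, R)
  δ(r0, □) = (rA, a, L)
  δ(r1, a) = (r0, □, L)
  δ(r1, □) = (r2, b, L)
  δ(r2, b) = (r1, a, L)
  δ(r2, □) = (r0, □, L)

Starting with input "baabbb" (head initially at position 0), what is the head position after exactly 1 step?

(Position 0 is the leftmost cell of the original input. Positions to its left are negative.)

Execution trace (head position shown):
Step 0: [r0]baabbb  (head at position 0)
Step 1: move right → b[rA]aabbb  (head at position 1)

After 1 step, the head is at position 1.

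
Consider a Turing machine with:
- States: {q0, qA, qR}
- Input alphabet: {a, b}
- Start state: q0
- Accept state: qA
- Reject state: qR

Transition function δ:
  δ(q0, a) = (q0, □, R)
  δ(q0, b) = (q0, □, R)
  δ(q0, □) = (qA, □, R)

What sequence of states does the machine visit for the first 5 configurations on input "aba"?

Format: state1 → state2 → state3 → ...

Execution trace:
Initial: [q0]aba
Step 1: δ(q0, a) = (q0, □, R) → □[q0]ba
Step 2: δ(q0, b) = (q0, □, R) → □□[q0]a
Step 3: δ(q0, a) = (q0, □, R) → □□□[q0]□
Step 4: δ(q0, □) = (qA, □, R) → □□□□[qA]□

The machine reaches the accept state qA and halts.

State sequence: q0 → q0 → q0 → q0 → qA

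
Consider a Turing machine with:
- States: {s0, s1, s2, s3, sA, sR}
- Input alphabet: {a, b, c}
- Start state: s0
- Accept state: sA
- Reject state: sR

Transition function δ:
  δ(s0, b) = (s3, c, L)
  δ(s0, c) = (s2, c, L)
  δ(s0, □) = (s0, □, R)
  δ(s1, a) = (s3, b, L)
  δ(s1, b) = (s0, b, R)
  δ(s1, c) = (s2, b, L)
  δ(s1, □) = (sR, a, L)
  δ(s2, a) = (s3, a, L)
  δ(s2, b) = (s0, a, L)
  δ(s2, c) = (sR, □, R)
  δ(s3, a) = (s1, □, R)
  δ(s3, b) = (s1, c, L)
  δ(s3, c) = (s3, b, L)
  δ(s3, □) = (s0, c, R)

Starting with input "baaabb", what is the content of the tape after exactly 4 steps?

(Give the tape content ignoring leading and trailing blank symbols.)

Execution trace:
Initial: [s0]baaabb
Step 1: δ(s0, b) = (s3, c, L) → [s3]□caaabb
Step 2: δ(s3, □) = (s0, c, R) → c[s0]caaabb
Step 3: δ(s0, c) = (s2, c, L) → [s2]ccaaabb
Step 4: δ(s2, c) = (sR, □, R) → □[sR]caaabb

The machine reaches the reject state sR and halts.

After 4 steps, the tape (ignoring leading/trailing blanks) is: caaabb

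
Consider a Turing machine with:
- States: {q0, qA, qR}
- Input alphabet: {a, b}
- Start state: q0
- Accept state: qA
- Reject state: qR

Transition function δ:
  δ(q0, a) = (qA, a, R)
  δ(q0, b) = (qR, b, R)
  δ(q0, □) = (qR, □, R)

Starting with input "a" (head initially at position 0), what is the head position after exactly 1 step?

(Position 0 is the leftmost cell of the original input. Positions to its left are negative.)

Execution trace (head position shown):
Step 0: [q0]a  (head at position 0)
Step 1: move right → a[qA]□  (head at position 1)

After 1 step, the head is at position 1.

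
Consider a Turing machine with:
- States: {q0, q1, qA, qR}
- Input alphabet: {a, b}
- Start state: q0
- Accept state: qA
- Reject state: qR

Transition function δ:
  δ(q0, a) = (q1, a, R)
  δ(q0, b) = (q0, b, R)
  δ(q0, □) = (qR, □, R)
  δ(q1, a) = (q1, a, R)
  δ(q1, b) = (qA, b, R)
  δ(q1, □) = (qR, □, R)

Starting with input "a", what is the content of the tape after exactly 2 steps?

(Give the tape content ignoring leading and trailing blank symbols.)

Execution trace:
Initial: [q0]a
Step 1: δ(q0, a) = (q1, a, R) → a[q1]□
Step 2: δ(q1, □) = (qR, □, R) → a□[qR]□

The machine reaches the reject state qR and halts.

After 2 steps, the tape (ignoring leading/trailing blanks) is: a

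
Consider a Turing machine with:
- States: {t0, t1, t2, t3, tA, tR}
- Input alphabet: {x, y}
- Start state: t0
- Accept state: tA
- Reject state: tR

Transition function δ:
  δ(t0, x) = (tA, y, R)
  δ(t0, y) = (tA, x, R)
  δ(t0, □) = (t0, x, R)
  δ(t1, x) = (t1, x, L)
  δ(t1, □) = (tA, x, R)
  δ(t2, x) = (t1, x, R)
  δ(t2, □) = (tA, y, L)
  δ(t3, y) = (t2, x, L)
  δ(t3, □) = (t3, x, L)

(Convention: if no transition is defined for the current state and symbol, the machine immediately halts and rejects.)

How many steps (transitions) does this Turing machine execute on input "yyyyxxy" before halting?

Execution trace:
Initial: [t0]yyyyxxy
Step 1: δ(t0, y) = (tA, x, R) → x[tA]yyyxxy

The machine reaches the accept state tA and halts.

The machine executed 1 step before halting.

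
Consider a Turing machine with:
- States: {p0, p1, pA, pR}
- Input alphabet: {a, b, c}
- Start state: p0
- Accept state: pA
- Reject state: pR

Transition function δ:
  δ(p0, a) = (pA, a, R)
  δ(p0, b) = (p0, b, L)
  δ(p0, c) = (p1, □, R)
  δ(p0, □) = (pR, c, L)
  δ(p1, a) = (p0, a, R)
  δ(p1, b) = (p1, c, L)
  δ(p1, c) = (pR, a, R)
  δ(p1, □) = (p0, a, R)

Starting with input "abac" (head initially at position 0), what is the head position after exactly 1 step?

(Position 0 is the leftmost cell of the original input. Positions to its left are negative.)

Execution trace (head position shown):
Step 0: [p0]abac  (head at position 0)
Step 1: move right → a[pA]bac  (head at position 1)

After 1 step, the head is at position 1.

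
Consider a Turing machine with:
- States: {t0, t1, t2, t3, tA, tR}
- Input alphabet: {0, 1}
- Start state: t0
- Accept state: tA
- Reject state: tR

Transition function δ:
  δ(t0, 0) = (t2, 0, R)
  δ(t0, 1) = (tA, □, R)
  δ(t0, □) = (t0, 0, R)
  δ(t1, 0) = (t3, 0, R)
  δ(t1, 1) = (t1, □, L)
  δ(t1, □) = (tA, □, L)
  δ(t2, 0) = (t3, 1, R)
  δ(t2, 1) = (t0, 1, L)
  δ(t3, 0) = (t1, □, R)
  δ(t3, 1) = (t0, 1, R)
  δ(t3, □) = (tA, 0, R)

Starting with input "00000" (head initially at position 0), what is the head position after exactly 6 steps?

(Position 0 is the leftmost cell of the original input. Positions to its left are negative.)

Execution trace (head position shown):
Step 0: [t0]00000  (head at position 0)
Step 1: move right → 0[t2]0000  (head at position 1)
Step 2: move right → 01[t3]000  (head at position 2)
Step 3: move right → 01□[t1]00  (head at position 3)
Step 4: move right → 01□0[t3]0  (head at position 4)
Step 5: move right → 01□0□[t1]□  (head at position 5)
Step 6: move left → 01□0[tA]□□  (head at position 4)

After 6 steps, the head is at position 4.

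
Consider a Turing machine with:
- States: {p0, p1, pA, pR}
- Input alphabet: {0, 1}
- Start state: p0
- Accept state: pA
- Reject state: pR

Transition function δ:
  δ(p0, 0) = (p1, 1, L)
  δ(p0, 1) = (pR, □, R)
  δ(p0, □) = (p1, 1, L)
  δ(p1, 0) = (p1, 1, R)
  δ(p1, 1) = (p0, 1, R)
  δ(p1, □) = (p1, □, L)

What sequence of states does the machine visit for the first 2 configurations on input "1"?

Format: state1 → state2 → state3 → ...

Execution trace:
Initial: [p0]1
Step 1: δ(p0, 1) = (pR, □, R) → □[pR]□

The machine reaches the reject state pR and halts.

State sequence: p0 → pR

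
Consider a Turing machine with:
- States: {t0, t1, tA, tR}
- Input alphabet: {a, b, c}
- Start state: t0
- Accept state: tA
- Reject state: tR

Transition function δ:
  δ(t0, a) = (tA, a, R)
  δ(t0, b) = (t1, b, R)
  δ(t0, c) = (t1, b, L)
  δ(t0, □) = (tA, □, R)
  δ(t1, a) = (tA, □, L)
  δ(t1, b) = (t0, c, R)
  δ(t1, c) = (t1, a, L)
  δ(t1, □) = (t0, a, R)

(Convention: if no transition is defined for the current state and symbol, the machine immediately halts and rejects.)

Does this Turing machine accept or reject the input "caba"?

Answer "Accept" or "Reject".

Execution trace:
Initial: [t0]caba
Step 1: δ(t0, c) = (t1, b, L) → [t1]□baba
Step 2: δ(t1, □) = (t0, a, R) → a[t0]baba
Step 3: δ(t0, b) = (t1, b, R) → ab[t1]aba
Step 4: δ(t1, a) = (tA, □, L) → a[tA]b□ba

The machine reaches the accept state tA and halts.

Answer: Accept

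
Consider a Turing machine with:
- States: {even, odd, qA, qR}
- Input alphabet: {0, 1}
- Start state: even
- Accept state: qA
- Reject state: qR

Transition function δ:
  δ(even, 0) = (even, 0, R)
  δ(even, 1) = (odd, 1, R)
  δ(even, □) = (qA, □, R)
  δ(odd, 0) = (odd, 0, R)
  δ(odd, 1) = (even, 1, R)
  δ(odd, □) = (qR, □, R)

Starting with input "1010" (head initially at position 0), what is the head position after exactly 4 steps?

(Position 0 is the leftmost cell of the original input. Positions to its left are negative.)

Execution trace (head position shown):
Step 0: [even]1010  (head at position 0)
Step 1: move right → 1[odd]010  (head at position 1)
Step 2: move right → 10[odd]10  (head at position 2)
Step 3: move right → 101[even]0  (head at position 3)
Step 4: move right → 1010[even]□  (head at position 4)

After 4 steps, the head is at position 4.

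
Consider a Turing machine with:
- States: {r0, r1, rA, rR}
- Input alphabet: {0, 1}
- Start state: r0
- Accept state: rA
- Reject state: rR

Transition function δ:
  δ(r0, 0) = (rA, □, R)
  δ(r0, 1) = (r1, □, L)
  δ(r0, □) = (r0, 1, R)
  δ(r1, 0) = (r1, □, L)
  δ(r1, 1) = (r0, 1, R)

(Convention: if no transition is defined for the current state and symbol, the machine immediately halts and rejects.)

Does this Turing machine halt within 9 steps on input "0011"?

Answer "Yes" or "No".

Execution trace:
Initial: [r0]0011
Step 1: δ(r0, 0) = (rA, □, R) → □[rA]011

The machine reaches the accept state rA and halts.
The machine halted after 1 step (within the 9-step bound).

Answer: Yes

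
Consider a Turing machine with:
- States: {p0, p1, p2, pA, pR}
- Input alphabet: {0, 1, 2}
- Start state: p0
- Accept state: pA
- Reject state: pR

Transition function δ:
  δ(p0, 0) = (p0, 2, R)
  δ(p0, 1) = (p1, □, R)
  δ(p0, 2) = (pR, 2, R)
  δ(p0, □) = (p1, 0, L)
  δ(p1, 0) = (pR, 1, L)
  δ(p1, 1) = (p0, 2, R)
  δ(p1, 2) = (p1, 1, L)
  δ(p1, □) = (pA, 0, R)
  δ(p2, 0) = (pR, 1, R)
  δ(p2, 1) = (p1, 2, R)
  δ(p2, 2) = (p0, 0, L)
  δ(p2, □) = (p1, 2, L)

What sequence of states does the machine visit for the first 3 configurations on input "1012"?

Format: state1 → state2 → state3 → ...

Execution trace:
Initial: [p0]1012
Step 1: δ(p0, 1) = (p1, □, R) → □[p1]012
Step 2: δ(p1, 0) = (pR, 1, L) → [pR]□112

The machine reaches the reject state pR and halts.

State sequence: p0 → p1 → pR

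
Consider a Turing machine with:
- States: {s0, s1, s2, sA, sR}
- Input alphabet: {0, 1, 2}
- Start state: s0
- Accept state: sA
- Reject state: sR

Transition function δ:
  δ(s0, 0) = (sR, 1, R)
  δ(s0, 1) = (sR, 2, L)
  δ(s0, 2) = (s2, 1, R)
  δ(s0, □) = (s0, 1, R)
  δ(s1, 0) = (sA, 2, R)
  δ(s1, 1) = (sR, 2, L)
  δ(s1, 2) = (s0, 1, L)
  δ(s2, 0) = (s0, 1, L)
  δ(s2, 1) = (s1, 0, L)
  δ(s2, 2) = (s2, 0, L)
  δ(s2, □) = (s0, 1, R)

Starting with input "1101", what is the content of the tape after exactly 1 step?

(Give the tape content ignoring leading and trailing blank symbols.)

Execution trace:
Initial: [s0]1101
Step 1: δ(s0, 1) = (sR, 2, L) → [sR]□2101

The machine reaches the reject state sR and halts.

After 1 step, the tape (ignoring leading/trailing blanks) is: 2101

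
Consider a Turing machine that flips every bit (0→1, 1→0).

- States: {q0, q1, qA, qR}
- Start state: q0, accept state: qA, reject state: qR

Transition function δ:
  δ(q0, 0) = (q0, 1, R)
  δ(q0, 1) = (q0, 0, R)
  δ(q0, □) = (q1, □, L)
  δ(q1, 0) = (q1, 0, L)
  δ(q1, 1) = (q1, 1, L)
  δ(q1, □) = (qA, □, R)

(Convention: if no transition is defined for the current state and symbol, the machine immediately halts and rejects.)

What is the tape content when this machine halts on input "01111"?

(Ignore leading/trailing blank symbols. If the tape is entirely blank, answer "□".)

Execution trace:
Initial: [q0]01111
Step 1: δ(q0, 0) = (q0, 1, R) → 1[q0]1111
Step 2: δ(q0, 1) = (q0, 0, R) → 10[q0]111
Step 3: δ(q0, 1) = (q0, 0, R) → 100[q0]11
Step 4: δ(q0, 1) = (q0, 0, R) → 1000[q0]1
Step 5: δ(q0, 1) = (q0, 0, R) → 10000[q0]□
Step 6: δ(q0, □) = (q1, □, L) → 1000[q1]0□
Step 7: δ(q1, 0) = (q1, 0, L) → 100[q1]00□
Step 8: δ(q1, 0) = (q1, 0, L) → 10[q1]000□
Step 9: δ(q1, 0) = (q1, 0, L) → 1[q1]0000□
Step 10: δ(q1, 0) = (q1, 0, L) → [q1]10000□
Step 11: δ(q1, 1) = (q1, 1, L) → [q1]□10000□
Step 12: δ(q1, □) = (qA, □, R) → □[qA]10000□

The machine reaches the accept state qA and halts.

Final tape (ignoring leading/trailing blanks): 10000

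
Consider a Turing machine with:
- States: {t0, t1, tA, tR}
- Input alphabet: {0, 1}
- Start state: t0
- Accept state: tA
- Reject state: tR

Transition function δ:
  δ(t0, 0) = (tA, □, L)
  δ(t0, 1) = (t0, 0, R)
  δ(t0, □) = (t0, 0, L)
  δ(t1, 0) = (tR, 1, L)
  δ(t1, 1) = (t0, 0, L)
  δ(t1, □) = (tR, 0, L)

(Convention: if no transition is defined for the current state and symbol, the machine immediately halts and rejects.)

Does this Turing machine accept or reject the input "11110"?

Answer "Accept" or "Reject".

Execution trace:
Initial: [t0]11110
Step 1: δ(t0, 1) = (t0, 0, R) → 0[t0]1110
Step 2: δ(t0, 1) = (t0, 0, R) → 00[t0]110
Step 3: δ(t0, 1) = (t0, 0, R) → 000[t0]10
Step 4: δ(t0, 1) = (t0, 0, R) → 0000[t0]0
Step 5: δ(t0, 0) = (tA, □, L) → 000[tA]0□

The machine reaches the accept state tA and halts.

Answer: Accept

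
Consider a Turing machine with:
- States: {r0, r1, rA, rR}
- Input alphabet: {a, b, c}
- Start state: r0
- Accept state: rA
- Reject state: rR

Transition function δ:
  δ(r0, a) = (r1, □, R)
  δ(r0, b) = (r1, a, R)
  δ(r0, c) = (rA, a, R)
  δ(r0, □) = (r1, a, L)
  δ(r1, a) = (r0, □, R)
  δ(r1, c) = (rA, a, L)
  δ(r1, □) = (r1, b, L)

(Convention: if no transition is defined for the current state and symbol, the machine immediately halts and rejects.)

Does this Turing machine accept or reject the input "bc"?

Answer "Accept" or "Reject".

Execution trace:
Initial: [r0]bc
Step 1: δ(r0, b) = (r1, a, R) → a[r1]c
Step 2: δ(r1, c) = (rA, a, L) → [rA]aa

The machine reaches the accept state rA and halts.

Answer: Accept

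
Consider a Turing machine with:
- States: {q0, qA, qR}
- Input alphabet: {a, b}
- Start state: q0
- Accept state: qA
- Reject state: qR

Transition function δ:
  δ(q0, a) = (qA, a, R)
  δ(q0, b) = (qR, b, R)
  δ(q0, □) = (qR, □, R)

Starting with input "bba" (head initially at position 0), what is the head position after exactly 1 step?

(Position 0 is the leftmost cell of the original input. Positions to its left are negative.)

Execution trace (head position shown):
Step 0: [q0]bba  (head at position 0)
Step 1: move right → b[qR]ba  (head at position 1)

After 1 step, the head is at position 1.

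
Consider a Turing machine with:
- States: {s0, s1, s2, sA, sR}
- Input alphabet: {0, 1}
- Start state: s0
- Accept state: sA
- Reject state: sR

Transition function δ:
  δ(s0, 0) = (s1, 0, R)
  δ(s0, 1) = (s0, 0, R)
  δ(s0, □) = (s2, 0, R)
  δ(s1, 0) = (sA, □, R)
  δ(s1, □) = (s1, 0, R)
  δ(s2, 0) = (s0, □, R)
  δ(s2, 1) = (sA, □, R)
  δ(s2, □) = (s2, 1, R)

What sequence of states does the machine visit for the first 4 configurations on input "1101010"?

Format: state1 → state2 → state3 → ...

Execution trace:
Initial: [s0]1101010
Step 1: δ(s0, 1) = (s0, 0, R) → 0[s0]101010
Step 2: δ(s0, 1) = (s0, 0, R) → 00[s0]01010
Step 3: δ(s0, 0) = (s1, 0, R) → 000[s1]1010

No transition is defined for δ(s1, 1). By convention the machine halts and rejects.

State sequence: s0 → s0 → s0 → s1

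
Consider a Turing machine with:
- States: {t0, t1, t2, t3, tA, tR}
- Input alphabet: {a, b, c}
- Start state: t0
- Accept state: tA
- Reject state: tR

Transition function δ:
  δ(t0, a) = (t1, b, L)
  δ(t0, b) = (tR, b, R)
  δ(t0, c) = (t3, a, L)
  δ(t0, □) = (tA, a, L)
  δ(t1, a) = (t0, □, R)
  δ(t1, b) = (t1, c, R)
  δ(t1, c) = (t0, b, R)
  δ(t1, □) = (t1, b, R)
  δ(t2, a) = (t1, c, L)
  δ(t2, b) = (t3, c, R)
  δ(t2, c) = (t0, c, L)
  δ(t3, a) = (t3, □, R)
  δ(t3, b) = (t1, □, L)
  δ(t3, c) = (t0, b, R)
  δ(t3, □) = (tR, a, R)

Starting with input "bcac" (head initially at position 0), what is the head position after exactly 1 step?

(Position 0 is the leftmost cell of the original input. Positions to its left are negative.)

Execution trace (head position shown):
Step 0: [t0]bcac  (head at position 0)
Step 1: move right → b[tR]cac  (head at position 1)

After 1 step, the head is at position 1.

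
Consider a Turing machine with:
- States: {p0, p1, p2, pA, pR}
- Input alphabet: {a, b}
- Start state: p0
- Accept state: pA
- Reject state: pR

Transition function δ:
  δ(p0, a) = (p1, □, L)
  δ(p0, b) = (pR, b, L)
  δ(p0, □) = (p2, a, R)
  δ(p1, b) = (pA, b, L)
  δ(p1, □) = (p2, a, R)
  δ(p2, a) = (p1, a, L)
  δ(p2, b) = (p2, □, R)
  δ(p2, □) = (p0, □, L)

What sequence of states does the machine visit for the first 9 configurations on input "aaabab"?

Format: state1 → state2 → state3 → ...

Execution trace:
Initial: [p0]aaabab
Step 1: δ(p0, a) = (p1, □, L) → [p1]□□aabab
Step 2: δ(p1, □) = (p2, a, R) → a[p2]□aabab
Step 3: δ(p2, □) = (p0, □, L) → [p0]a□aabab
Step 4: δ(p0, a) = (p1, □, L) → [p1]□□□aabab
Step 5: δ(p1, □) = (p2, a, R) → a[p2]□□aabab
Step 6: δ(p2, □) = (p0, □, L) → [p0]a□□aabab
Step 7: δ(p0, a) = (p1, □, L) → [p1]□□□□aabab
Step 8: δ(p1, □) = (p2, a, R) → a[p2]□□□aabab

State sequence: p0 → p1 → p2 → p0 → p1 → p2 → p0 → p1 → p2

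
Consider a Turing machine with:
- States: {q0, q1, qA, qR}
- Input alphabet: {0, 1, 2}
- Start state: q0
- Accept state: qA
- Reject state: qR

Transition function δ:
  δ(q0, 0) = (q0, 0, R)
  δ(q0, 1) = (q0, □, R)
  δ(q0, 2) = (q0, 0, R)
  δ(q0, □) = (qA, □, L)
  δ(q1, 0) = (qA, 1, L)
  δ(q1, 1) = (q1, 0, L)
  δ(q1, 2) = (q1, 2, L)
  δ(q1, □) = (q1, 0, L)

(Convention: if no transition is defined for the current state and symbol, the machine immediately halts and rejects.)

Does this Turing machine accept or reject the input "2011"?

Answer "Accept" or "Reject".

Execution trace:
Initial: [q0]2011
Step 1: δ(q0, 2) = (q0, 0, R) → 0[q0]011
Step 2: δ(q0, 0) = (q0, 0, R) → 00[q0]11
Step 3: δ(q0, 1) = (q0, □, R) → 00□[q0]1
Step 4: δ(q0, 1) = (q0, □, R) → 00□□[q0]□
Step 5: δ(q0, □) = (qA, □, L) → 00□[qA]□□

The machine reaches the accept state qA and halts.

Answer: Accept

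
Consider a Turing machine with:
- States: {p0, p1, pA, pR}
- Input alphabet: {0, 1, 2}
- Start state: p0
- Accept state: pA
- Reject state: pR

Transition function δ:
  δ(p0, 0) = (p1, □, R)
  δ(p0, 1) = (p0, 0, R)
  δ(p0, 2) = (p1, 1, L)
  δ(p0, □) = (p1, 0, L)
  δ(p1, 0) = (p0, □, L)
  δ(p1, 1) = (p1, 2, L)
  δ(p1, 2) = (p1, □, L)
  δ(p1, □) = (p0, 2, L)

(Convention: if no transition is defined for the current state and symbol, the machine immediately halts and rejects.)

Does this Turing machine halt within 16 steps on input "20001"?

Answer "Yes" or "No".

Execution trace:
Initial: [p0]20001
Step 1: δ(p0, 2) = (p1, 1, L) → [p1]□10001
Step 2: δ(p1, □) = (p0, 2, L) → [p0]□210001
Step 3: δ(p0, □) = (p1, 0, L) → [p1]□0210001
Step 4: δ(p1, □) = (p0, 2, L) → [p0]□20210001
Step 5: δ(p0, □) = (p1, 0, L) → [p1]□020210001
Step 6: δ(p1, □) = (p0, 2, L) → [p0]□2020210001
Step 7: δ(p0, □) = (p1, 0, L) → [p1]□02020210001
Step 8: δ(p1, □) = (p0, 2, L) → [p0]□202020210001
Step 9: δ(p0, □) = (p1, 0, L) → [p1]□0202020210001
Step 10: δ(p1, □) = (p0, 2, L) → [p0]□20202020210001
Step 11: δ(p0, □) = (p1, 0, L) → [p1]□020202020210001
Step 12: δ(p1, □) = (p0, 2, L) → [p0]□2020202020210001
Step 13: δ(p0, □) = (p1, 0, L) → [p1]□02020202020210001
Step 14: δ(p1, □) = (p0, 2, L) → [p0]□202020202020210001
Step 15: δ(p0, □) = (p1, 0, L) → [p1]□0202020202020210001
Step 16: δ(p1, □) = (p0, 2, L) → [p0]□20202020202020210001

The machine has not reached a halting state after 16 steps.
The machine did not halt within the 16-step bound.

Answer: No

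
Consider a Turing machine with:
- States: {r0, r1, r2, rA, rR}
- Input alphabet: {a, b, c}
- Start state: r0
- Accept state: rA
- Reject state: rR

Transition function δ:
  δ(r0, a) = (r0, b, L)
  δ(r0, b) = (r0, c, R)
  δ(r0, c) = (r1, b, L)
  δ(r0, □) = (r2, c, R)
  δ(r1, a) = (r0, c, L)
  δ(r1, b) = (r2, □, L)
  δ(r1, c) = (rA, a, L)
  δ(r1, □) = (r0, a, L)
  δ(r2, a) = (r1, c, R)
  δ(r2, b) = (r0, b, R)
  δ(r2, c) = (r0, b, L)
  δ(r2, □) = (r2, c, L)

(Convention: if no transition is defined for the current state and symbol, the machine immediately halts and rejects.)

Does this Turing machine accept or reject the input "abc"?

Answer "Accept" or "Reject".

Execution trace:
Initial: [r0]abc
Step 1: δ(r0, a) = (r0, b, L) → [r0]□bbc
Step 2: δ(r0, □) = (r2, c, R) → c[r2]bbc
Step 3: δ(r2, b) = (r0, b, R) → cb[r0]bc
Step 4: δ(r0, b) = (r0, c, R) → cbc[r0]c
Step 5: δ(r0, c) = (r1, b, L) → cb[r1]cb
Step 6: δ(r1, c) = (rA, a, L) → c[rA]bab

The machine reaches the accept state rA and halts.

Answer: Accept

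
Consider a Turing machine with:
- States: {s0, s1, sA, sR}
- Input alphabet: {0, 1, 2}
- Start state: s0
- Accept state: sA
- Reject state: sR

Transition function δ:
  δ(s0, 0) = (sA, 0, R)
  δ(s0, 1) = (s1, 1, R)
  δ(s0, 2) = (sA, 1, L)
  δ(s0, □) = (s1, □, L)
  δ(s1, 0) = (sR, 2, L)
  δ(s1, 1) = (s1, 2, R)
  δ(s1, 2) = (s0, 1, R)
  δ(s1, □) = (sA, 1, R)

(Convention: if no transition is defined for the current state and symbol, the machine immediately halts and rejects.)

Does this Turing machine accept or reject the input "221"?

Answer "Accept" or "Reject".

Execution trace:
Initial: [s0]221
Step 1: δ(s0, 2) = (sA, 1, L) → [sA]□121

The machine reaches the accept state sA and halts.

Answer: Accept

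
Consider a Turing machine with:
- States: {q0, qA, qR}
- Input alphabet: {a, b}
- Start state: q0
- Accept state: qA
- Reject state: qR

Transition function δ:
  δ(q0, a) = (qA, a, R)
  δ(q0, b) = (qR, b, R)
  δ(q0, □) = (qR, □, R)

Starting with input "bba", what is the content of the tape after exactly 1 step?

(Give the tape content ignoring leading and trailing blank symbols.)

Execution trace:
Initial: [q0]bba
Step 1: δ(q0, b) = (qR, b, R) → b[qR]ba

The machine reaches the reject state qR and halts.

After 1 step, the tape (ignoring leading/trailing blanks) is: bba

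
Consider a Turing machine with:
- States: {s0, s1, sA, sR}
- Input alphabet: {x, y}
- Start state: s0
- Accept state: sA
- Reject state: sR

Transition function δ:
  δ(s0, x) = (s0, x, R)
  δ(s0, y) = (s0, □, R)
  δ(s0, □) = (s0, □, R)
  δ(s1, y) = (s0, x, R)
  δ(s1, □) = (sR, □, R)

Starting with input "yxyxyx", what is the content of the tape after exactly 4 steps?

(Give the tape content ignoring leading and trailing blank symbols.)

Execution trace:
Initial: [s0]yxyxyx
Step 1: δ(s0, y) = (s0, □, R) → □[s0]xyxyx
Step 2: δ(s0, x) = (s0, x, R) → □x[s0]yxyx
Step 3: δ(s0, y) = (s0, □, R) → □x□[s0]xyx
Step 4: δ(s0, x) = (s0, x, R) → □x□x[s0]yx

After 4 steps, the tape (ignoring leading/trailing blanks) is: x□xyx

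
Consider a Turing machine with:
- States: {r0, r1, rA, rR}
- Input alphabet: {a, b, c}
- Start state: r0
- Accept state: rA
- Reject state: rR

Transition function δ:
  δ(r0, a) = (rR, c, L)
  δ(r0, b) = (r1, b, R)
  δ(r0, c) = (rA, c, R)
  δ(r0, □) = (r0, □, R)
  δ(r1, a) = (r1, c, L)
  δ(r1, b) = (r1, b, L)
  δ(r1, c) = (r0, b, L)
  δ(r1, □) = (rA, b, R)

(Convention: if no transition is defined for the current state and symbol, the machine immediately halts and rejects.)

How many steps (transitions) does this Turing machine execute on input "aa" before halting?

Execution trace:
Initial: [r0]aa
Step 1: δ(r0, a) = (rR, c, L) → [rR]□ca

The machine reaches the reject state rR and halts.

The machine executed 1 step before halting.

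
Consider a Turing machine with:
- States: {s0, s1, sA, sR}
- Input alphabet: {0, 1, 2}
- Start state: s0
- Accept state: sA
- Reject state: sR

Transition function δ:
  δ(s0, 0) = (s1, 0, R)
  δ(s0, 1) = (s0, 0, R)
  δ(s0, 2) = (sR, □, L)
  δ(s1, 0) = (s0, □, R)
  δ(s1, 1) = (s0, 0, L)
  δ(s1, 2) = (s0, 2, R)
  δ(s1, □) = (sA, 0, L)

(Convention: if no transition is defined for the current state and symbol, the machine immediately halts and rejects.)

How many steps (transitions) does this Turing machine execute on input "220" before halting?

Execution trace:
Initial: [s0]220
Step 1: δ(s0, 2) = (sR, □, L) → [sR]□□20

The machine reaches the reject state sR and halts.

The machine executed 1 step before halting.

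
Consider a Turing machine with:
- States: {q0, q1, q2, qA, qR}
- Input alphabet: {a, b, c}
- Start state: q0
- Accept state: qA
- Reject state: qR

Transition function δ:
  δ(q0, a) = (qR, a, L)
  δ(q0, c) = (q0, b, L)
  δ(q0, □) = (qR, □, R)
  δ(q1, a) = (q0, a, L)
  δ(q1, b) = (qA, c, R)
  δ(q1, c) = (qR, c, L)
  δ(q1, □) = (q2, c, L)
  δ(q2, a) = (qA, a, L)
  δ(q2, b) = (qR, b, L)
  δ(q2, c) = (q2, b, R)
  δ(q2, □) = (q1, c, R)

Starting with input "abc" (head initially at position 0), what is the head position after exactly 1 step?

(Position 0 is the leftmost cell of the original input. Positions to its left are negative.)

Execution trace (head position shown):
Step 0: [q0]abc  (head at position 0)
Step 1: move left → [qR]□abc  (head at position -1)

After 1 step, the head is at position -1.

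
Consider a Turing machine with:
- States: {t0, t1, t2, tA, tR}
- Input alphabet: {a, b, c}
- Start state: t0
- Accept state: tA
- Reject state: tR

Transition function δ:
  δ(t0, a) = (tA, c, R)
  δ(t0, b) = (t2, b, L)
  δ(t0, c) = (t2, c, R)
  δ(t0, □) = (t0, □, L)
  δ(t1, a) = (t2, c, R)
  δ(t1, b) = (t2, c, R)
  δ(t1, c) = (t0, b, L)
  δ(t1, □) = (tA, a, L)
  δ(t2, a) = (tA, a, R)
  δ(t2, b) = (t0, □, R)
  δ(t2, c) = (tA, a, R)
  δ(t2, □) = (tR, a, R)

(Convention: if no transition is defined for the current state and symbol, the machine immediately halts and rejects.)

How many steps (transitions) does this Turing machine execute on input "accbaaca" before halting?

Execution trace:
Initial: [t0]accbaaca
Step 1: δ(t0, a) = (tA, c, R) → c[tA]ccbaaca

The machine reaches the accept state tA and halts.

The machine executed 1 step before halting.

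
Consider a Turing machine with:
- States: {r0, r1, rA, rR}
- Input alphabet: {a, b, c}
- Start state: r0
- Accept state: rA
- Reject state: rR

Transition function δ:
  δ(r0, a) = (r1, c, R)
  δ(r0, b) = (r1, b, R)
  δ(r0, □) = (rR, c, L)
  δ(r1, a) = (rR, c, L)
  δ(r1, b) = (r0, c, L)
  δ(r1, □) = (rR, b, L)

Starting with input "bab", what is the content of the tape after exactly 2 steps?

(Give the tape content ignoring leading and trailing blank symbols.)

Execution trace:
Initial: [r0]bab
Step 1: δ(r0, b) = (r1, b, R) → b[r1]ab
Step 2: δ(r1, a) = (rR, c, L) → [rR]bcb

The machine reaches the reject state rR and halts.

After 2 steps, the tape (ignoring leading/trailing blanks) is: bcb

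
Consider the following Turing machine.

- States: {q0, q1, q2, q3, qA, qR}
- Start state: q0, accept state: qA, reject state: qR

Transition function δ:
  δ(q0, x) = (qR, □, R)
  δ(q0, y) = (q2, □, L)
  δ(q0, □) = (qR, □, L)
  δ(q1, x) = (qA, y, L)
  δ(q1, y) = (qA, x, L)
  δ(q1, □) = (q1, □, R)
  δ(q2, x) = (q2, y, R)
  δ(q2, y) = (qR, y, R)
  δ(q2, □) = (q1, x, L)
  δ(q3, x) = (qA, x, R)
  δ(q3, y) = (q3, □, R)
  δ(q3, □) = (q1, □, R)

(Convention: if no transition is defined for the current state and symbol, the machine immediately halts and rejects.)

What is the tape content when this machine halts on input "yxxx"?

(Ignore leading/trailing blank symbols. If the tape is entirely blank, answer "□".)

Execution trace:
Initial: [q0]yxxx
Step 1: δ(q0, y) = (q2, □, L) → [q2]□□xxx
Step 2: δ(q2, □) = (q1, x, L) → [q1]□x□xxx
Step 3: δ(q1, □) = (q1, □, R) → □[q1]x□xxx
Step 4: δ(q1, x) = (qA, y, L) → [qA]□y□xxx

The machine reaches the accept state qA and halts.

Final tape (ignoring leading/trailing blanks): y□xxx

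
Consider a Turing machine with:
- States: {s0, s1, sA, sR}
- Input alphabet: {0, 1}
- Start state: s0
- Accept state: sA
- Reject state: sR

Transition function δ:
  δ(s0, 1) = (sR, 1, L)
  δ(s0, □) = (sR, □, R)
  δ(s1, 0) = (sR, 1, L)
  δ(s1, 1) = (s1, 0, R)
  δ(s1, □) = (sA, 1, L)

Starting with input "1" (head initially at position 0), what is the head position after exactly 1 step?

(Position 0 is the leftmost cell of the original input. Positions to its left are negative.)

Execution trace (head position shown):
Step 0: [s0]1  (head at position 0)
Step 1: move left → [sR]□1  (head at position -1)

After 1 step, the head is at position -1.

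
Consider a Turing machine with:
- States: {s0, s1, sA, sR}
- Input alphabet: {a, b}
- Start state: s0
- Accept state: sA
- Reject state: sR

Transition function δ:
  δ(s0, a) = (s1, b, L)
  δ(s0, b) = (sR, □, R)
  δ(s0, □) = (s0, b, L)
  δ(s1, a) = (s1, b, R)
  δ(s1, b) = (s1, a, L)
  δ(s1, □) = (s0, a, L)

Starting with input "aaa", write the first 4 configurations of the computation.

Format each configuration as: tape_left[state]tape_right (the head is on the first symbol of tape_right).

Transitions applied:
Step 1: δ(s0, a) = (s1, b, L)
Step 2: δ(s1, □) = (s0, a, L)
Step 3: δ(s0, □) = (s0, b, L)

The first 4 configurations are:
[s0]aaa ⊢ [s1]□baa ⊢ [s0]□abaa ⊢ [s0]□babaa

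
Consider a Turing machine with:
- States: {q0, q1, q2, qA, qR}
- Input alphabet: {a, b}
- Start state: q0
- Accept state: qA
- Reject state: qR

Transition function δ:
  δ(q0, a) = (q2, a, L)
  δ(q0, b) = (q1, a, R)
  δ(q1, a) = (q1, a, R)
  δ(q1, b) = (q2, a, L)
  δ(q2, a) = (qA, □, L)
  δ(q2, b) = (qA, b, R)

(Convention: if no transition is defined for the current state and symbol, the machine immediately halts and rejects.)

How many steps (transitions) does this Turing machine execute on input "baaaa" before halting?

Execution trace:
Initial: [q0]baaaa
Step 1: δ(q0, b) = (q1, a, R) → a[q1]aaaa
Step 2: δ(q1, a) = (q1, a, R) → aa[q1]aaa
Step 3: δ(q1, a) = (q1, a, R) → aaa[q1]aa
Step 4: δ(q1, a) = (q1, a, R) → aaaa[q1]a
Step 5: δ(q1, a) = (q1, a, R) → aaaaa[q1]□

No transition is defined for δ(q1, □). By convention the machine halts and rejects.

The machine executed 5 steps before halting.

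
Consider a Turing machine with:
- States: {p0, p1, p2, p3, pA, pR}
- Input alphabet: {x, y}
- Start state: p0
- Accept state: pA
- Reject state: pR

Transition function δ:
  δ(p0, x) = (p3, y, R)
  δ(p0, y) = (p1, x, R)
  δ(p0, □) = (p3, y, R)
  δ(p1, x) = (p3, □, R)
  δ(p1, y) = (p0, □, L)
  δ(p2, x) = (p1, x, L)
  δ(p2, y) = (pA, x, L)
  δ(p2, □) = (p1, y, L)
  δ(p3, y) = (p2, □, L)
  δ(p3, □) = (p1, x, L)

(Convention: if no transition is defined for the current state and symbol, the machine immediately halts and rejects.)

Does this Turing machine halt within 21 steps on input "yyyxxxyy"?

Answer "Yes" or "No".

Execution trace:
Initial: [p0]yyyxxxyy
Step 1: δ(p0, y) = (p1, x, R) → x[p1]yyxxxyy
Step 2: δ(p1, y) = (p0, □, L) → [p0]x□yxxxyy
Step 3: δ(p0, x) = (p3, y, R) → y[p3]□yxxxyy
Step 4: δ(p3, □) = (p1, x, L) → [p1]yxyxxxyy
Step 5: δ(p1, y) = (p0, □, L) → [p0]□□xyxxxyy
Step 6: δ(p0, □) = (p3, y, R) → y[p3]□xyxxxyy
Step 7: δ(p3, □) = (p1, x, L) → [p1]yxxyxxxyy
Step 8: δ(p1, y) = (p0, □, L) → [p0]□□xxyxxxyy
Step 9: δ(p0, □) = (p3, y, R) → y[p3]□xxyxxxyy
Step 10: δ(p3, □) = (p1, x, L) → [p1]yxxxyxxxyy
Step 11: δ(p1, y) = (p0, □, L) → [p0]□□xxxyxxxyy
Step 12: δ(p0, □) = (p3, y, R) → y[p3]□xxxyxxxyy
Step 13: δ(p3, □) = (p1, x, L) → [p1]yxxxxyxxxyy
Step 14: δ(p1, y) = (p0, □, L) → [p0]□□xxxxyxxxyy
Step 15: δ(p0, □) = (p3, y, R) → y[p3]□xxxxyxxxyy
Step 16: δ(p3, □) = (p1, x, L) → [p1]yxxxxxyxxxyy
Step 17: δ(p1, y) = (p0, □, L) → [p0]□□xxxxxyxxxyy
Step 18: δ(p0, □) = (p3, y, R) → y[p3]□xxxxxyxxxyy
Step 19: δ(p3, □) = (p1, x, L) → [p1]yxxxxxxyxxxyy
Step 20: δ(p1, y) = (p0, □, L) → [p0]□□xxxxxxyxxxyy
Step 21: δ(p0, □) = (p3, y, R) → y[p3]□xxxxxxyxxxyy

The machine has not reached a halting state after 21 steps.
The machine did not halt within the 21-step bound.

Answer: No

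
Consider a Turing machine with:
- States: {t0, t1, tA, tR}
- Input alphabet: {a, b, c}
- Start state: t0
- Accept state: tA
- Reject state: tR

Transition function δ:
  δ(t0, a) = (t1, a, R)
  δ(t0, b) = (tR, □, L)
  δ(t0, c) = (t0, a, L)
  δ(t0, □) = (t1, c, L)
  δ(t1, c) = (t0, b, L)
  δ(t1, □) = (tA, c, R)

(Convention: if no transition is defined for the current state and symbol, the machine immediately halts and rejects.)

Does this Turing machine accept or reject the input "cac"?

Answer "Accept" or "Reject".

Execution trace:
Initial: [t0]cac
Step 1: δ(t0, c) = (t0, a, L) → [t0]□aac
Step 2: δ(t0, □) = (t1, c, L) → [t1]□caac
Step 3: δ(t1, □) = (tA, c, R) → c[tA]caac

The machine reaches the accept state tA and halts.

Answer: Accept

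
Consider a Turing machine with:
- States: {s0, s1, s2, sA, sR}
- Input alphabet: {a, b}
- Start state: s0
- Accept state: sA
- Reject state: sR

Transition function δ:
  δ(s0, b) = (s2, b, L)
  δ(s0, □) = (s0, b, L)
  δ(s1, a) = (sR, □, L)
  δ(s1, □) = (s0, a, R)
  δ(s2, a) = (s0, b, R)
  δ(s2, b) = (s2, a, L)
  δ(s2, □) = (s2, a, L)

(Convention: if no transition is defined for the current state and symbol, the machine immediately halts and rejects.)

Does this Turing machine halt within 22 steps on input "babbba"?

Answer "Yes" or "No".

Execution trace:
Initial: [s0]babbba
Step 1: δ(s0, b) = (s2, b, L) → [s2]□babbba
Step 2: δ(s2, □) = (s2, a, L) → [s2]□ababbba
Step 3: δ(s2, □) = (s2, a, L) → [s2]□aababbba
Step 4: δ(s2, □) = (s2, a, L) → [s2]□aaababbba
Step 5: δ(s2, □) = (s2, a, L) → [s2]□aaaababbba
Step 6: δ(s2, □) = (s2, a, L) → [s2]□aaaaababbba
Step 7: δ(s2, □) = (s2, a, L) → [s2]□aaaaaababbba
Step 8: δ(s2, □) = (s2, a, L) → [s2]□aaaaaaababbba
Step 9: δ(s2, □) = (s2, a, L) → [s2]□aaaaaaaababbba
Step 10: δ(s2, □) = (s2, a, L) → [s2]□aaaaaaaaababbba
Step 11: δ(s2, □) = (s2, a, L) → [s2]□aaaaaaaaaababbba
Step 12: δ(s2, □) = (s2, a, L) → [s2]□aaaaaaaaaaababbba
Step 13: δ(s2, □) = (s2, a, L) → [s2]□aaaaaaaaaaaababbba
Step 14: δ(s2, □) = (s2, a, L) → [s2]□aaaaaaaaaaaaababbba
Step 15: δ(s2, □) = (s2, a, L) → [s2]□aaaaaaaaaaaaaababbba
Step 16: δ(s2, □) = (s2, a, L) → [s2]□aaaaaaaaaaaaaaababbba
Step 17: δ(s2, □) = (s2, a, L) → [s2]□aaaaaaaaaaaaaaaababbba
Step 18: δ(s2, □) = (s2, a, L) → [s2]□aaaaaaaaaaaaaaaaababbba
Step 19: δ(s2, □) = (s2, a, L) → [s2]□aaaaaaaaaaaaaaaaaababbba
Step 20: δ(s2, □) = (s2, a, L) → [s2]□aaaaaaaaaaaaaaaaaaababbba
Step 21: δ(s2, □) = (s2, a, L) → [s2]□aaaaaaaaaaaaaaaaaaaababbba
Step 22: δ(s2, □) = (s2, a, L) → [s2]□aaaaaaaaaaaaaaaaaaaaababbba

The machine has not reached a halting state after 22 steps.
The machine did not halt within the 22-step bound.

Answer: No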